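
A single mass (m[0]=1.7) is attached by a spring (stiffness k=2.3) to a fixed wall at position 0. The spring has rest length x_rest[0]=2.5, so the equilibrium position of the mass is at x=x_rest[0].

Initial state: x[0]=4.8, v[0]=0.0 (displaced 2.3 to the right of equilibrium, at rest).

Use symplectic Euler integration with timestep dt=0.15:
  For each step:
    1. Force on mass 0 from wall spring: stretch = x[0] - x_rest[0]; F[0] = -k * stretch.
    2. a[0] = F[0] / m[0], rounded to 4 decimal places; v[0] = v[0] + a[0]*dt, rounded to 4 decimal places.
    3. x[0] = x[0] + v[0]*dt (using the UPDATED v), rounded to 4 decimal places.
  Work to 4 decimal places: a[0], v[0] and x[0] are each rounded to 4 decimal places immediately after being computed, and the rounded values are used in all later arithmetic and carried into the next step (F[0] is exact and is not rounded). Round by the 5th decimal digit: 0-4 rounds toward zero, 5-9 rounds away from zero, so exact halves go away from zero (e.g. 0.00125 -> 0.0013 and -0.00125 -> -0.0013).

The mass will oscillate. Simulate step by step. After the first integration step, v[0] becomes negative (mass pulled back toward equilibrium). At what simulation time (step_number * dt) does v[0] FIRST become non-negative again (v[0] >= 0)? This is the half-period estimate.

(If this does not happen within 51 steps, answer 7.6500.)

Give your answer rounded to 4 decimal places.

Answer: 2.7000

Derivation:
Step 0: x=[4.8000] v=[0.0000]
Step 1: x=[4.7300] v=[-0.4668]
Step 2: x=[4.5921] v=[-0.9194]
Step 3: x=[4.3905] v=[-1.3440]
Step 4: x=[4.1313] v=[-1.7277]
Step 5: x=[3.8225] v=[-2.0588]
Step 6: x=[3.4734] v=[-2.3272]
Step 7: x=[3.0947] v=[-2.5248]
Step 8: x=[2.6979] v=[-2.6455]
Step 9: x=[2.2950] v=[-2.6857]
Step 10: x=[1.8984] v=[-2.6441]
Step 11: x=[1.5201] v=[-2.5220]
Step 12: x=[1.1716] v=[-2.3231]
Step 13: x=[0.8636] v=[-2.0535]
Step 14: x=[0.6054] v=[-1.7214]
Step 15: x=[0.4049] v=[-1.3369]
Step 16: x=[0.2681] v=[-0.9117]
Step 17: x=[0.1993] v=[-0.4588]
Step 18: x=[0.2005] v=[0.0081]
First v>=0 after going negative at step 18, time=2.7000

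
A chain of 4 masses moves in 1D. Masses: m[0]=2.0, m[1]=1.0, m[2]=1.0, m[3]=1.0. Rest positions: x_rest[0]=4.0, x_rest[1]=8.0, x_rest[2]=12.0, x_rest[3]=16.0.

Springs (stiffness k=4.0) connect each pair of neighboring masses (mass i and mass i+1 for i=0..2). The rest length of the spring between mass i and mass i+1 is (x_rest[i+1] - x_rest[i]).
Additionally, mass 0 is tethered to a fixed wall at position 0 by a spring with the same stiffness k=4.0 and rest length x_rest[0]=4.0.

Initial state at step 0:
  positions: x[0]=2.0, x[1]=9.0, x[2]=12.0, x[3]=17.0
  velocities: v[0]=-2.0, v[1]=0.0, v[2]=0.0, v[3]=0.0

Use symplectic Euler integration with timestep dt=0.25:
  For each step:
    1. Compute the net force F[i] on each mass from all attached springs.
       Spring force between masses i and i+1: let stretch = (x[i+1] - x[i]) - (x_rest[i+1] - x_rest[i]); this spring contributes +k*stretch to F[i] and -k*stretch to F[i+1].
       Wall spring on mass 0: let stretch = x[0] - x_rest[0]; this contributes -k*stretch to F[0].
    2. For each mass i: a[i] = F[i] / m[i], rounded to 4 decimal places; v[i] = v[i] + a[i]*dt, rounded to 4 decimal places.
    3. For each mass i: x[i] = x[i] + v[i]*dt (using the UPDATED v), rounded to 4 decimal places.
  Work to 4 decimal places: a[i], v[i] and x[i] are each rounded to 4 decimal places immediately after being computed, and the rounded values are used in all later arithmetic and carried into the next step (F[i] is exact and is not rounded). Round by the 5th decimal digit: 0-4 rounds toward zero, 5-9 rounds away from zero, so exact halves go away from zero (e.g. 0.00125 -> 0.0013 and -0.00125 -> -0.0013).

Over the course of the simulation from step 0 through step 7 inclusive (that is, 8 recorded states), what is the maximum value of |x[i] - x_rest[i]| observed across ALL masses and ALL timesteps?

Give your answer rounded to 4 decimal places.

Step 0: x=[2.0000 9.0000 12.0000 17.0000] v=[-2.0000 0.0000 0.0000 0.0000]
Step 1: x=[2.1250 8.0000 12.5000 16.7500] v=[0.5000 -4.0000 2.0000 -1.0000]
Step 2: x=[2.7188 6.6563 12.9375 16.4375] v=[2.3750 -5.3750 1.7500 -1.2500]
Step 3: x=[3.4649 5.8985 12.6797 16.2500] v=[2.9844 -3.0313 -1.0312 -0.7500]
Step 4: x=[4.0821 6.2276 11.6192 16.1699] v=[2.4688 1.3163 -4.2421 -0.3203]
Step 5: x=[4.4572 7.3682 10.3485 15.9522] v=[1.5005 4.5624 -5.0830 -0.8710]
Step 6: x=[4.6391 8.5261 9.7336 15.3335] v=[0.7274 4.6317 -2.4596 -2.4747]
Step 7: x=[4.7270 9.0142 10.2168 14.3149] v=[0.3514 1.9522 1.9328 -4.0746]
Max displacement = 2.2664

Answer: 2.2664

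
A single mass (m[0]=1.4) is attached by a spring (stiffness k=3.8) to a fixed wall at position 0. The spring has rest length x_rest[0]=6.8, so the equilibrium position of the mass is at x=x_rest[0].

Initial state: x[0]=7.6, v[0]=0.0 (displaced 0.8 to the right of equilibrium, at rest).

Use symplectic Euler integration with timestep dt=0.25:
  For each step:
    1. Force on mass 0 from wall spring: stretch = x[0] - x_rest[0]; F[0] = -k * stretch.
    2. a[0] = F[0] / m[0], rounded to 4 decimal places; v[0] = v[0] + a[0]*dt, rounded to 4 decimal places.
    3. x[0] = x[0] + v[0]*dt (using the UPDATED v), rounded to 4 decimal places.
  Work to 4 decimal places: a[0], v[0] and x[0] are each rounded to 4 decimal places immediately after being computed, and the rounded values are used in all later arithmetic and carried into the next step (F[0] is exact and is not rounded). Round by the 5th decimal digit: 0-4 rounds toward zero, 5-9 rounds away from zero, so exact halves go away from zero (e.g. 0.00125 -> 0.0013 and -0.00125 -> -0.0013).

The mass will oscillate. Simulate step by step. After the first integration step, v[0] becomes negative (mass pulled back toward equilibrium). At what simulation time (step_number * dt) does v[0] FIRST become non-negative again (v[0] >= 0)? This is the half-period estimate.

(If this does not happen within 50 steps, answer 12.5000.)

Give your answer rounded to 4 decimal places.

Step 0: x=[7.6000] v=[0.0000]
Step 1: x=[7.4643] v=[-0.5429]
Step 2: x=[7.2159] v=[-0.9937]
Step 3: x=[6.8969] v=[-1.2759]
Step 4: x=[6.5615] v=[-1.3417]
Step 5: x=[6.2665] v=[-1.1799]
Step 6: x=[6.0620] v=[-0.8179]
Step 7: x=[5.9827] v=[-0.3171]
Step 8: x=[6.0421] v=[0.2375]
First v>=0 after going negative at step 8, time=2.0000

Answer: 2.0000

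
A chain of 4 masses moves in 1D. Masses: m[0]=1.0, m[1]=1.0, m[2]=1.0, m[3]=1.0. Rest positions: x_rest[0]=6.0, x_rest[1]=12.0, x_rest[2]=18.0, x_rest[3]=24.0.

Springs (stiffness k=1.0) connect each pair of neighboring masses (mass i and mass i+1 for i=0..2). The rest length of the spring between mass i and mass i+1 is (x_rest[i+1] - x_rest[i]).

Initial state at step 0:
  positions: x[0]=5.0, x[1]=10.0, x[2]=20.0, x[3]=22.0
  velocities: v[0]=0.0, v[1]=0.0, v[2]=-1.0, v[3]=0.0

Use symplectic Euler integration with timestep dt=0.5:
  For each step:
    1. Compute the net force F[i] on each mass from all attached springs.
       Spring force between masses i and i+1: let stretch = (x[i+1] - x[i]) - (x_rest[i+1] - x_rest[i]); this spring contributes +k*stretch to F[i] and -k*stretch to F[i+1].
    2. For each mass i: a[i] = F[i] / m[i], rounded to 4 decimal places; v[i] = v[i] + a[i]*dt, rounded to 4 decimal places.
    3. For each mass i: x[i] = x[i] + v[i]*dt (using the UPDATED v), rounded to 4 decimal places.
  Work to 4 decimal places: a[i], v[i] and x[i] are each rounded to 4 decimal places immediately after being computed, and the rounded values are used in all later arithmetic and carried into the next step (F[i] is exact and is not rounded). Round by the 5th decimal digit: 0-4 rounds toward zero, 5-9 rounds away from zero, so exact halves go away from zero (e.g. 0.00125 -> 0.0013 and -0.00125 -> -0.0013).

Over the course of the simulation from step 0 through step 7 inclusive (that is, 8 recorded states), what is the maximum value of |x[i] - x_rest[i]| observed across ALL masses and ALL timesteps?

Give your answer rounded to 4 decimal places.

Answer: 4.1406

Derivation:
Step 0: x=[5.0000 10.0000 20.0000 22.0000] v=[0.0000 0.0000 -1.0000 0.0000]
Step 1: x=[4.7500 11.2500 17.5000 23.0000] v=[-0.5000 2.5000 -5.0000 2.0000]
Step 2: x=[4.6250 12.4375 14.8125 24.1250] v=[-0.2500 2.3750 -5.3750 2.2500]
Step 3: x=[4.9532 12.2656 13.8594 24.4219] v=[0.6563 -0.3438 -1.9063 0.5938]
Step 4: x=[5.6095 10.6641 15.1485 23.5782] v=[1.3125 -3.2031 2.5781 -1.6875]
Step 5: x=[6.0294 8.9200 17.4239 22.1270] v=[0.8398 -3.4882 4.5508 -2.9024]
Step 6: x=[5.6720 8.5792 18.7491 21.0000] v=[-0.7149 -0.6816 2.6504 -2.2540]
Step 7: x=[4.5414 10.0541 18.0946 20.8103] v=[-2.2613 2.9498 -1.3091 -0.3795]
Max displacement = 4.1406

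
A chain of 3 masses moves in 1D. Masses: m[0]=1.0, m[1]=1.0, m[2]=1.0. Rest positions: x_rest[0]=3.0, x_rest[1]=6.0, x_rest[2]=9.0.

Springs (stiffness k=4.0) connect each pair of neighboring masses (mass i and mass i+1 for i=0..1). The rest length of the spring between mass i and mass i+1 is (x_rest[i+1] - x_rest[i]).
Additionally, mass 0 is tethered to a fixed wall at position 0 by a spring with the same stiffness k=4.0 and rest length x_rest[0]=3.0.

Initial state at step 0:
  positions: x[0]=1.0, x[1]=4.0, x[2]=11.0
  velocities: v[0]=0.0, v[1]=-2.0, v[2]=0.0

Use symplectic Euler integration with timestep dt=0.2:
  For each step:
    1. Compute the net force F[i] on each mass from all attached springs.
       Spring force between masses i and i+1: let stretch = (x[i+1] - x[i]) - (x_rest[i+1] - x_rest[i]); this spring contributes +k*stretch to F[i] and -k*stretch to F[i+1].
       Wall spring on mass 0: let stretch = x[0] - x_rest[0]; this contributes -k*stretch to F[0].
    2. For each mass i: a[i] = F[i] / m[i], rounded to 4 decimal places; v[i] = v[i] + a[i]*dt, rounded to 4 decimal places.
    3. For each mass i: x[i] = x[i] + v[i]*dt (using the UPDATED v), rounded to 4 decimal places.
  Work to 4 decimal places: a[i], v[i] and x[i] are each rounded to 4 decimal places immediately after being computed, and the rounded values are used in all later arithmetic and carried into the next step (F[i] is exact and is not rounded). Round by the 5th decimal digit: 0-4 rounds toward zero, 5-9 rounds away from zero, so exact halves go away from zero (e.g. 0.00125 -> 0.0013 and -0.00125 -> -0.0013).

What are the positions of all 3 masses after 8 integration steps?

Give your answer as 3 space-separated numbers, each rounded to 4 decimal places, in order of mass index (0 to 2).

Answer: 4.2645 5.1149 7.3293

Derivation:
Step 0: x=[1.0000 4.0000 11.0000] v=[0.0000 -2.0000 0.0000]
Step 1: x=[1.3200 4.2400 10.3600] v=[1.6000 1.2000 -3.2000]
Step 2: x=[1.8960 4.9920 9.2208] v=[2.8800 3.7600 -5.6960]
Step 3: x=[2.6640 5.9252 7.8850] v=[3.8400 4.6662 -6.6790]
Step 4: x=[3.5276 6.6502 6.7156] v=[4.3178 3.6251 -5.8468]
Step 5: x=[4.3264 6.8861 6.0158] v=[3.9938 1.1793 -3.4991]
Step 6: x=[4.8425 6.5732 5.9352] v=[2.5804 -1.5647 -0.4029]
Step 7: x=[4.8607 5.8813 6.4367] v=[0.0910 -3.4597 2.5075]
Step 8: x=[4.2645 5.1149 7.3293] v=[-2.9811 -3.8319 4.4632]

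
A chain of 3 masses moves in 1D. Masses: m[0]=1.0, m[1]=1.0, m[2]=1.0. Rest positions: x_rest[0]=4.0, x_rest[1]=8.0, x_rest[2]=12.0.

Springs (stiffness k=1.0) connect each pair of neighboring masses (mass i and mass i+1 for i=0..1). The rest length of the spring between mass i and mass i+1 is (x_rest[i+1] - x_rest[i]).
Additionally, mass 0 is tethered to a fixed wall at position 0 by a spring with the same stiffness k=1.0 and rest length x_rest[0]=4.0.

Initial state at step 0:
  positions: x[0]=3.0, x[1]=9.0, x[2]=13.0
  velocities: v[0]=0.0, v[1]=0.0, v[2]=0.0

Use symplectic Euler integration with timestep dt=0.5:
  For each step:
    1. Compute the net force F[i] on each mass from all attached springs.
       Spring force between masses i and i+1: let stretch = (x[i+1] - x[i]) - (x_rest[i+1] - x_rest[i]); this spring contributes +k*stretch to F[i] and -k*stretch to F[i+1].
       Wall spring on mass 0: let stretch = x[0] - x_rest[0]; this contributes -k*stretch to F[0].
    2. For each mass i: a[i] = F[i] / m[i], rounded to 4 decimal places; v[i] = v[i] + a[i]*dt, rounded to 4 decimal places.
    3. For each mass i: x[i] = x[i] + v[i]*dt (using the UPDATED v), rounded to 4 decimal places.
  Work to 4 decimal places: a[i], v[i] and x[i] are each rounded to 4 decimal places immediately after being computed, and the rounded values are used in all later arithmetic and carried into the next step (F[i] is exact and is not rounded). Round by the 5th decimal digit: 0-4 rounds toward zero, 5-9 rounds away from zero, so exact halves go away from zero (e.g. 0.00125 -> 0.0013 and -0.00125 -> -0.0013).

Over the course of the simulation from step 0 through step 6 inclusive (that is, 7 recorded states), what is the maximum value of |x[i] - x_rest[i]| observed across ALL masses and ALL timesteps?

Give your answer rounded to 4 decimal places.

Answer: 1.3594

Derivation:
Step 0: x=[3.0000 9.0000 13.0000] v=[0.0000 0.0000 0.0000]
Step 1: x=[3.7500 8.5000 13.0000] v=[1.5000 -1.0000 0.0000]
Step 2: x=[4.7500 7.9375 12.8750] v=[2.0000 -1.1250 -0.2500]
Step 3: x=[5.3594 7.8125 12.5156] v=[1.2188 -0.2500 -0.7188]
Step 4: x=[5.2422 8.2500 11.9804] v=[-0.2344 0.8750 -1.0704]
Step 5: x=[4.5664 8.8682 11.5126] v=[-1.3516 1.2363 -0.9356]
Step 6: x=[3.8245 9.0720 11.3837] v=[-1.4839 0.4076 -0.2578]
Max displacement = 1.3594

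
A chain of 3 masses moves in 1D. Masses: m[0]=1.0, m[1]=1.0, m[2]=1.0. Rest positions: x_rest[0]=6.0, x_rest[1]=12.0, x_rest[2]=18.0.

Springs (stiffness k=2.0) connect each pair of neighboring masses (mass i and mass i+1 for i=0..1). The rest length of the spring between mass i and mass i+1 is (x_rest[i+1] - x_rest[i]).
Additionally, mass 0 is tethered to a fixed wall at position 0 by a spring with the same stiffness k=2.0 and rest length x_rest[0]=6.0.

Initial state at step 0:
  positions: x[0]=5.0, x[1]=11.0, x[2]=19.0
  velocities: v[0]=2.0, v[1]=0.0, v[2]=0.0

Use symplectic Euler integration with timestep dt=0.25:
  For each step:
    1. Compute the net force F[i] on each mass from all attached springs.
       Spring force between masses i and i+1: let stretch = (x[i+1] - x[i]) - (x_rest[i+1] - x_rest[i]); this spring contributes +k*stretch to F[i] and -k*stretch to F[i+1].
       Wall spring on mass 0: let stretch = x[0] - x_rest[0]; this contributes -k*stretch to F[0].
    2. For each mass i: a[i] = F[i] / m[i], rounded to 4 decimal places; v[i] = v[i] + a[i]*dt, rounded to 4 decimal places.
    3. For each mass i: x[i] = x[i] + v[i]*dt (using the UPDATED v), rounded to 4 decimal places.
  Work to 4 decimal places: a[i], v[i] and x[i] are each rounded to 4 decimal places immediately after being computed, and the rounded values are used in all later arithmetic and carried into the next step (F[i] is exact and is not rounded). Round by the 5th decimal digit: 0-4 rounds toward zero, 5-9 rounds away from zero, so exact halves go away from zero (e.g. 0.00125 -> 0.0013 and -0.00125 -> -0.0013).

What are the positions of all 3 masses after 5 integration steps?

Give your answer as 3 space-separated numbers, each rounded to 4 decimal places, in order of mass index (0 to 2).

Answer: 7.3677 13.3904 17.1211

Derivation:
Step 0: x=[5.0000 11.0000 19.0000] v=[2.0000 0.0000 0.0000]
Step 1: x=[5.6250 11.2500 18.7500] v=[2.5000 1.0000 -1.0000]
Step 2: x=[6.2500 11.7344 18.3125] v=[2.5000 1.9375 -1.7500]
Step 3: x=[6.7793 12.3555 17.8027] v=[2.1172 2.4844 -2.0391]
Step 4: x=[7.1582 12.9605 17.3620] v=[1.5157 2.4199 -1.7627]
Step 5: x=[7.3677 13.3904 17.1211] v=[0.8378 1.7195 -0.9635]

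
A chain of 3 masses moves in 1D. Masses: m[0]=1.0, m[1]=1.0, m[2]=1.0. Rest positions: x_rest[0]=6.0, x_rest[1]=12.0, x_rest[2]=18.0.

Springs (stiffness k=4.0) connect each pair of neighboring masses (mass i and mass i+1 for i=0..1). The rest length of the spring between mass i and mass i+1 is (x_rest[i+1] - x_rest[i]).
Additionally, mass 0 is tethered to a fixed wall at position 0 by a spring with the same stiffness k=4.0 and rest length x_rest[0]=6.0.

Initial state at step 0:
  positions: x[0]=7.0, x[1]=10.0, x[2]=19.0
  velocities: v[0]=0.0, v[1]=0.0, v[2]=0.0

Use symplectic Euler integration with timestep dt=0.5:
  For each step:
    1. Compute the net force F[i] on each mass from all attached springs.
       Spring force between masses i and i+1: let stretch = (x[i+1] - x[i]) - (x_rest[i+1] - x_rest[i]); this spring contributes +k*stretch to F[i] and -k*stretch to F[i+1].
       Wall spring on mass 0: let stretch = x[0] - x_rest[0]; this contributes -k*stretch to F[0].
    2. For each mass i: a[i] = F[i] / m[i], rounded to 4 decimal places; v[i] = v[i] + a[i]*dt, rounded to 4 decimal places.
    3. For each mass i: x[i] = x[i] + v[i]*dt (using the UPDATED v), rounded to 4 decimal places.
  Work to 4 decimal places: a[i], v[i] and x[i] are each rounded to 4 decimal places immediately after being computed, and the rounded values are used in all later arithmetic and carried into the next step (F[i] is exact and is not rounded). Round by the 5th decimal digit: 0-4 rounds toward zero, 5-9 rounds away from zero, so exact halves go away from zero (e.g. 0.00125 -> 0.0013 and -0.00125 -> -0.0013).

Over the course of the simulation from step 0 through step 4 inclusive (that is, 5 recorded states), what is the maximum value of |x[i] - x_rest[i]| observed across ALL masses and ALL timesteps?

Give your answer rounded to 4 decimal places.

Answer: 4.0000

Derivation:
Step 0: x=[7.0000 10.0000 19.0000] v=[0.0000 0.0000 0.0000]
Step 1: x=[3.0000 16.0000 16.0000] v=[-8.0000 12.0000 -6.0000]
Step 2: x=[9.0000 9.0000 19.0000] v=[12.0000 -14.0000 6.0000]
Step 3: x=[6.0000 12.0000 18.0000] v=[-6.0000 6.0000 -2.0000]
Step 4: x=[3.0000 15.0000 17.0000] v=[-6.0000 6.0000 -2.0000]
Max displacement = 4.0000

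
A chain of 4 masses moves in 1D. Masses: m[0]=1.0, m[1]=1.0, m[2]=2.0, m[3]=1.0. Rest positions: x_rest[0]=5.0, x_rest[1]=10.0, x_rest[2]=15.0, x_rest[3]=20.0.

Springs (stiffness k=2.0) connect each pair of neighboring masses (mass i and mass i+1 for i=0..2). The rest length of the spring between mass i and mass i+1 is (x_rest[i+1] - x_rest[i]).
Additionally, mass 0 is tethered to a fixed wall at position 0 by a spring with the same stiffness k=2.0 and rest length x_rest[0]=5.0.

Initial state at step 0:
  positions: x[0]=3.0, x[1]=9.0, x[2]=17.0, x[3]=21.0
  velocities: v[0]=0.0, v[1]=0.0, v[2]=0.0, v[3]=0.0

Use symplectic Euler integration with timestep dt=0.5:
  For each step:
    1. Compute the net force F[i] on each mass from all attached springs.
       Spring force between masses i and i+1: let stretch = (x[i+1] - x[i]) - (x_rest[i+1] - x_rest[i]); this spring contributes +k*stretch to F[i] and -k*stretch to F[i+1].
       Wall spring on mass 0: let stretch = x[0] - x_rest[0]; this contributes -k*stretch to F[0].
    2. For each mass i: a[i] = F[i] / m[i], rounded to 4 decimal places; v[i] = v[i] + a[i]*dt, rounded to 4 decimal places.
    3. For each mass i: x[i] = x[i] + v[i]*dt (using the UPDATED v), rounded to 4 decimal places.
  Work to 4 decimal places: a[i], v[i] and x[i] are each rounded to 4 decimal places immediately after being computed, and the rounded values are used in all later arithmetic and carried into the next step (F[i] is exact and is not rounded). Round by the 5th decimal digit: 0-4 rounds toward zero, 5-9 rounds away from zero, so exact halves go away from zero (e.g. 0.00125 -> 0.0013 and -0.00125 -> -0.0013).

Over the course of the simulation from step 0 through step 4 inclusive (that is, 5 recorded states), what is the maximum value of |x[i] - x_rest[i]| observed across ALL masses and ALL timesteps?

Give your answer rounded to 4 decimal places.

Step 0: x=[3.0000 9.0000 17.0000 21.0000] v=[0.0000 0.0000 0.0000 0.0000]
Step 1: x=[4.5000 10.0000 16.0000 21.5000] v=[3.0000 2.0000 -2.0000 1.0000]
Step 2: x=[6.5000 11.2500 14.8750 21.7500] v=[4.0000 2.5000 -2.2500 0.5000]
Step 3: x=[7.6250 11.9375 14.5625 21.0625] v=[2.2500 1.3750 -0.6250 -1.3750]
Step 4: x=[7.0938 11.7813 15.2188 19.6250] v=[-1.0625 -0.3125 1.3125 -2.8750]
Max displacement = 2.6250

Answer: 2.6250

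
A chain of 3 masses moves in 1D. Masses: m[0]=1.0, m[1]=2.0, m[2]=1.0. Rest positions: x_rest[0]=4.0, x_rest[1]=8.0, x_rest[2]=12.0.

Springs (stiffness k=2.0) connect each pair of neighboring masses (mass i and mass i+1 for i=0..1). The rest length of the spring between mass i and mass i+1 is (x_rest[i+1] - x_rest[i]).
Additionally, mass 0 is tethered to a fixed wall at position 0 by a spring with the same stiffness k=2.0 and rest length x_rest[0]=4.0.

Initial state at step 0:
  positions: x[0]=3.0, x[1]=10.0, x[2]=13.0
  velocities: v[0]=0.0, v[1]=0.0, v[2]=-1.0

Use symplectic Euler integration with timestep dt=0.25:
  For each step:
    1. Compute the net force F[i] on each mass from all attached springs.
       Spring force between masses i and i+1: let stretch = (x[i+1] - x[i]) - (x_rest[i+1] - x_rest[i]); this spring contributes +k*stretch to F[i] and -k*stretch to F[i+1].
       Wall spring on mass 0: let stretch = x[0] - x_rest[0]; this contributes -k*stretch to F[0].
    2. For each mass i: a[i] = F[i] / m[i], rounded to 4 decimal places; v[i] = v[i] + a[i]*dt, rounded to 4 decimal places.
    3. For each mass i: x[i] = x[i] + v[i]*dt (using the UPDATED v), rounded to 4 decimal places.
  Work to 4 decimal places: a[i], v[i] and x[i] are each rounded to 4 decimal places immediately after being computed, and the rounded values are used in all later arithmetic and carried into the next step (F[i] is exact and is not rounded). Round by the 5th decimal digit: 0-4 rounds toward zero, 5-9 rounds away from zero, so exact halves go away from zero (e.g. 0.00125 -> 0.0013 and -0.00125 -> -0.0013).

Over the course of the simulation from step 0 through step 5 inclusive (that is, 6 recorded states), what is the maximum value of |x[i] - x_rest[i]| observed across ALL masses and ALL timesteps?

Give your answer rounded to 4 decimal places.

Answer: 2.2103

Derivation:
Step 0: x=[3.0000 10.0000 13.0000] v=[0.0000 0.0000 -1.0000]
Step 1: x=[3.5000 9.7500 12.8750] v=[2.0000 -1.0000 -0.5000]
Step 2: x=[4.3438 9.3047 12.8594] v=[3.3750 -1.7813 -0.0625]
Step 3: x=[5.2647 8.7715 12.8995] v=[3.6836 -2.1329 0.1602]
Step 4: x=[5.9659 8.2771 12.9236] v=[2.8047 -1.9776 0.0962]
Step 5: x=[6.2103 7.9287 12.8668] v=[0.9774 -1.3938 -0.2271]
Max displacement = 2.2103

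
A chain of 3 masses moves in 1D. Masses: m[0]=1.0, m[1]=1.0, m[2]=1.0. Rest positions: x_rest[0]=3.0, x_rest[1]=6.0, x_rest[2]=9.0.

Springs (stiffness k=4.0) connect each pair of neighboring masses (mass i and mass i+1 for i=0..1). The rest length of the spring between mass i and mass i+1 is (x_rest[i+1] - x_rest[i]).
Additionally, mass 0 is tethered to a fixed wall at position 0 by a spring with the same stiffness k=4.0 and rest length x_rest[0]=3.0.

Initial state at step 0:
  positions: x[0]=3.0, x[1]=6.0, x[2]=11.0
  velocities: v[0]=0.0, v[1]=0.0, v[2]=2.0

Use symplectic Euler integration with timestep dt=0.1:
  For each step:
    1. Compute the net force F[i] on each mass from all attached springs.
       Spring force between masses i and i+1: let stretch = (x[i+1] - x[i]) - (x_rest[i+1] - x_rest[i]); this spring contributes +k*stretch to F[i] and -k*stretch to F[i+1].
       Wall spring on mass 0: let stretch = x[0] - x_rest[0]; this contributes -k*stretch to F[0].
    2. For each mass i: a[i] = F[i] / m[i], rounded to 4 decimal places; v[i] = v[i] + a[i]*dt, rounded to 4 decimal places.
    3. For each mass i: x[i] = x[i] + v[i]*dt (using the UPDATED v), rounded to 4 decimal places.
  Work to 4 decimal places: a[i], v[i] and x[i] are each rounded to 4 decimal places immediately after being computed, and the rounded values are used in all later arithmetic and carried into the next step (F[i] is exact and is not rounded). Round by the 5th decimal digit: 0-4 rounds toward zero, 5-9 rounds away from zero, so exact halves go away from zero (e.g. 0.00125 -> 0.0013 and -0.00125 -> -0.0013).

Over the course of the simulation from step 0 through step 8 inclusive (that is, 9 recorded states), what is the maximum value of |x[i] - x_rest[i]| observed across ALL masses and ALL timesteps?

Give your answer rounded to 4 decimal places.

Step 0: x=[3.0000 6.0000 11.0000] v=[0.0000 0.0000 2.0000]
Step 1: x=[3.0000 6.0800 11.1200] v=[0.0000 0.8000 1.2000]
Step 2: x=[3.0032 6.2384 11.1584] v=[0.0320 1.5840 0.3840]
Step 3: x=[3.0157 6.4642 11.1200] v=[0.1248 2.2579 -0.3840]
Step 4: x=[3.0455 6.7383 11.0154] v=[0.2979 2.7408 -1.0463]
Step 5: x=[3.1012 7.0358 10.8597] v=[0.5568 2.9745 -1.5571]
Step 6: x=[3.1902 7.3288 10.6710] v=[0.8902 2.9302 -1.8867]
Step 7: x=[3.3172 7.5900 10.4686] v=[1.2696 2.6116 -2.0236]
Step 8: x=[3.4824 7.7954 10.2711] v=[1.6518 2.0539 -1.9750]
Max displacement = 2.1584

Answer: 2.1584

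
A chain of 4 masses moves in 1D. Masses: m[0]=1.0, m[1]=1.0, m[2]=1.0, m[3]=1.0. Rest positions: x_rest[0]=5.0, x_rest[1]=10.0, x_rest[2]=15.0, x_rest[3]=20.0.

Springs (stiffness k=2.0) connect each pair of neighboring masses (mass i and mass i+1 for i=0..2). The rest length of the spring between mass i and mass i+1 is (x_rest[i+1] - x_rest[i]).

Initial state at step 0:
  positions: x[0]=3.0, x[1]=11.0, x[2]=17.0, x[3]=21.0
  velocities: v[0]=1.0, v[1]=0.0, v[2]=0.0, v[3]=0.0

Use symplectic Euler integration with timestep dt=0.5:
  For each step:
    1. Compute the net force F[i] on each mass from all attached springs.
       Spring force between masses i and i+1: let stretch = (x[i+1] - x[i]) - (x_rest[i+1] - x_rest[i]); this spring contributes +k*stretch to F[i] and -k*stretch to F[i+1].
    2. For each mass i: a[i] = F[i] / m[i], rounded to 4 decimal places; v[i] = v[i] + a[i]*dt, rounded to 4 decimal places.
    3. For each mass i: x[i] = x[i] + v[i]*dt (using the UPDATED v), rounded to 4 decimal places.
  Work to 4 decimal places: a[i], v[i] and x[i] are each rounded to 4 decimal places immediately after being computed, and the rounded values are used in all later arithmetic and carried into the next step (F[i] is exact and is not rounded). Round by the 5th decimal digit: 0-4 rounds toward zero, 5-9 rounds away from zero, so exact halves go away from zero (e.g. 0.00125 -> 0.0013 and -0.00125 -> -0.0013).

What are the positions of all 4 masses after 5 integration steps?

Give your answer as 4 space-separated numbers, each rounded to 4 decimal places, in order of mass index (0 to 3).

Answer: 6.6875 12.8750 16.6250 18.3125

Derivation:
Step 0: x=[3.0000 11.0000 17.0000 21.0000] v=[1.0000 0.0000 0.0000 0.0000]
Step 1: x=[5.0000 10.0000 16.0000 21.5000] v=[4.0000 -2.0000 -2.0000 1.0000]
Step 2: x=[7.0000 9.5000 14.7500 21.7500] v=[4.0000 -1.0000 -2.5000 0.5000]
Step 3: x=[7.7500 10.3750 14.3750 21.0000] v=[1.5000 1.7500 -0.7500 -1.5000]
Step 4: x=[7.3125 11.9375 15.3125 19.4375] v=[-0.8750 3.1250 1.8750 -3.1250]
Step 5: x=[6.6875 12.8750 16.6250 18.3125] v=[-1.2500 1.8750 2.6250 -2.2500]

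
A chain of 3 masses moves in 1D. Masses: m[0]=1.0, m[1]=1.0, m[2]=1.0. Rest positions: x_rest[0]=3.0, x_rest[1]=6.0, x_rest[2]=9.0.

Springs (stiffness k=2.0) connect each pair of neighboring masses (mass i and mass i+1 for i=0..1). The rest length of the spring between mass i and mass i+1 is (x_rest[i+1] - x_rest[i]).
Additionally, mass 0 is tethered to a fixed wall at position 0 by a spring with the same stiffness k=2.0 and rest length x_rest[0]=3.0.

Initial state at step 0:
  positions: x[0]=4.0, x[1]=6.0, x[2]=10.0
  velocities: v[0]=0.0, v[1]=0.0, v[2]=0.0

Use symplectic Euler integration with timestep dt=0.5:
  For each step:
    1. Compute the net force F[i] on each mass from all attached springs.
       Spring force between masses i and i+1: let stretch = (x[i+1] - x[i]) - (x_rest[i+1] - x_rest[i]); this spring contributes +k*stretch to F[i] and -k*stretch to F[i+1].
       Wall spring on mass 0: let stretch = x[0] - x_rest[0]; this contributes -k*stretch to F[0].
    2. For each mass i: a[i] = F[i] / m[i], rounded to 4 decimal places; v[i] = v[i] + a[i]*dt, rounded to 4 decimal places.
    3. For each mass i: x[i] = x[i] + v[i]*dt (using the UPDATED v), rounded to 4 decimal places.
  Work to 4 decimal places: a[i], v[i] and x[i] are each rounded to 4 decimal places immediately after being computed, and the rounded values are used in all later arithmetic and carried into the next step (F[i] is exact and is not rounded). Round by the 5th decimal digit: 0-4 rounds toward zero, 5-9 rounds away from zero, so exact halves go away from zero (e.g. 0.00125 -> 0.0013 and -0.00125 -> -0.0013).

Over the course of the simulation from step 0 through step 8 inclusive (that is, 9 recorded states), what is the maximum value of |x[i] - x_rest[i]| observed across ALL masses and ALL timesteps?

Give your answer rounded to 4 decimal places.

Step 0: x=[4.0000 6.0000 10.0000] v=[0.0000 0.0000 0.0000]
Step 1: x=[3.0000 7.0000 9.5000] v=[-2.0000 2.0000 -1.0000]
Step 2: x=[2.5000 7.2500 9.2500] v=[-1.0000 0.5000 -0.5000]
Step 3: x=[3.1250 6.1250 9.5000] v=[1.2500 -2.2500 0.5000]
Step 4: x=[3.6875 5.1875 9.5625] v=[1.1250 -1.8750 0.1250]
Step 5: x=[3.1563 5.6875 8.9375] v=[-1.0625 1.0000 -1.2500]
Step 6: x=[2.3125 6.5469 8.1875] v=[-1.6876 1.7188 -1.5000]
Step 7: x=[2.4297 6.1094 8.1172] v=[0.2343 -0.8750 -0.1406]
Step 8: x=[3.1719 4.8360 8.5430] v=[1.4843 -2.5469 0.8516]
Max displacement = 1.2500

Answer: 1.2500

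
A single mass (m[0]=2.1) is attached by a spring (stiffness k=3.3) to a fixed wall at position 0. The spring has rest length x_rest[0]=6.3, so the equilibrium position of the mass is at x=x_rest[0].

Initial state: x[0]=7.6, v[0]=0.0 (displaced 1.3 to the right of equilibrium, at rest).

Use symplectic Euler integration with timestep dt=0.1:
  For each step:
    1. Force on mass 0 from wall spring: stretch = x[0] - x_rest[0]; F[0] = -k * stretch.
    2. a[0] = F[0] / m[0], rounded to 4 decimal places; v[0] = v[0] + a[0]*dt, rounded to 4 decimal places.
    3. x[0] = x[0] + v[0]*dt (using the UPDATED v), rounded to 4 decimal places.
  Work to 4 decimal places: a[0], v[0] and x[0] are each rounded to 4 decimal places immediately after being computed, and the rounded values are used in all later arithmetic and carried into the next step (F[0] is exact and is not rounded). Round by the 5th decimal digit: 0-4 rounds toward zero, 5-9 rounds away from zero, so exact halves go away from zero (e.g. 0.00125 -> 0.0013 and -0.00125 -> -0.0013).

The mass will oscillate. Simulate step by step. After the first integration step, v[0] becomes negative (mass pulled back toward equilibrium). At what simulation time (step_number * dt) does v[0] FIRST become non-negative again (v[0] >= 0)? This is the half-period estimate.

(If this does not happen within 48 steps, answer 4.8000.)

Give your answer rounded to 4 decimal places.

Step 0: x=[7.6000] v=[0.0000]
Step 1: x=[7.5796] v=[-0.2043]
Step 2: x=[7.5391] v=[-0.4054]
Step 3: x=[7.4791] v=[-0.6001]
Step 4: x=[7.4006] v=[-0.7854]
Step 5: x=[7.3048] v=[-0.9584]
Step 6: x=[7.1932] v=[-1.1163]
Step 7: x=[7.0675] v=[-1.2567]
Step 8: x=[6.9298] v=[-1.3773]
Step 9: x=[6.7822] v=[-1.4763]
Step 10: x=[6.6270] v=[-1.5521]
Step 11: x=[6.4667] v=[-1.6035]
Step 12: x=[6.3037] v=[-1.6297]
Step 13: x=[6.1407] v=[-1.6303]
Step 14: x=[5.9802] v=[-1.6053]
Step 15: x=[5.8247] v=[-1.5551]
Step 16: x=[5.6767] v=[-1.4804]
Step 17: x=[5.5385] v=[-1.3825]
Step 18: x=[5.4122] v=[-1.2628]
Step 19: x=[5.2999] v=[-1.1233]
Step 20: x=[5.2033] v=[-0.9661]
Step 21: x=[5.1239] v=[-0.7938]
Step 22: x=[5.0630] v=[-0.6090]
Step 23: x=[5.0215] v=[-0.4146]
Step 24: x=[5.0001] v=[-0.2137]
Step 25: x=[4.9992] v=[-0.0094]
Step 26: x=[5.0187] v=[0.1950]
First v>=0 after going negative at step 26, time=2.6000

Answer: 2.6000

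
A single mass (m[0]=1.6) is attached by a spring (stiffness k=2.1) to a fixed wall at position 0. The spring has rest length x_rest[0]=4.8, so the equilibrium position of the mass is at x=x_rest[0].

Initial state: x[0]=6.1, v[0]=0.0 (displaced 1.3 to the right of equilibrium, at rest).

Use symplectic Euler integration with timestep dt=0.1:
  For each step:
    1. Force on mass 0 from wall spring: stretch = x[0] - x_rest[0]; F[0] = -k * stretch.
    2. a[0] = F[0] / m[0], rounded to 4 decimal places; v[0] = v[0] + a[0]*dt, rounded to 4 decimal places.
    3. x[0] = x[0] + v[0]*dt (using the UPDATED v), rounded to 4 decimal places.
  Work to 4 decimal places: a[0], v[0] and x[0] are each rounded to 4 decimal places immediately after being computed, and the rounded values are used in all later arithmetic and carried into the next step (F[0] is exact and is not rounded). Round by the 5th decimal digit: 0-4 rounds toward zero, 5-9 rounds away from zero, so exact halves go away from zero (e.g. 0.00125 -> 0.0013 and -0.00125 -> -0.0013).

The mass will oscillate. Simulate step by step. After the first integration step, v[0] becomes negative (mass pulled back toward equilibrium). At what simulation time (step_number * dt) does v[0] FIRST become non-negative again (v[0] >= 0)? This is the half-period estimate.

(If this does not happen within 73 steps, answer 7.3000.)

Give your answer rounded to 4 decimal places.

Step 0: x=[6.1000] v=[0.0000]
Step 1: x=[6.0829] v=[-0.1706]
Step 2: x=[6.0490] v=[-0.3390]
Step 3: x=[5.9987] v=[-0.5029]
Step 4: x=[5.9327] v=[-0.6602]
Step 5: x=[5.8518] v=[-0.8089]
Step 6: x=[5.7571] v=[-0.9470]
Step 7: x=[5.6498] v=[-1.0726]
Step 8: x=[5.5314] v=[-1.1841]
Step 9: x=[5.4034] v=[-1.2801]
Step 10: x=[5.2675] v=[-1.3593]
Step 11: x=[5.1254] v=[-1.4207]
Step 12: x=[4.9791] v=[-1.4634]
Step 13: x=[4.8304] v=[-1.4869]
Step 14: x=[4.6813] v=[-1.4909]
Step 15: x=[4.5338] v=[-1.4753]
Step 16: x=[4.3898] v=[-1.4404]
Step 17: x=[4.2511] v=[-1.3866]
Step 18: x=[4.1196] v=[-1.3146]
Step 19: x=[3.9971] v=[-1.2253]
Step 20: x=[3.8851] v=[-1.1199]
Step 21: x=[3.7851] v=[-0.9998]
Step 22: x=[3.6984] v=[-0.8666]
Step 23: x=[3.6262] v=[-0.7220]
Step 24: x=[3.5694] v=[-0.5679]
Step 25: x=[3.5288] v=[-0.4064]
Step 26: x=[3.5048] v=[-0.2396]
Step 27: x=[3.4978] v=[-0.0696]
Step 28: x=[3.5079] v=[0.1013]
First v>=0 after going negative at step 28, time=2.8000

Answer: 2.8000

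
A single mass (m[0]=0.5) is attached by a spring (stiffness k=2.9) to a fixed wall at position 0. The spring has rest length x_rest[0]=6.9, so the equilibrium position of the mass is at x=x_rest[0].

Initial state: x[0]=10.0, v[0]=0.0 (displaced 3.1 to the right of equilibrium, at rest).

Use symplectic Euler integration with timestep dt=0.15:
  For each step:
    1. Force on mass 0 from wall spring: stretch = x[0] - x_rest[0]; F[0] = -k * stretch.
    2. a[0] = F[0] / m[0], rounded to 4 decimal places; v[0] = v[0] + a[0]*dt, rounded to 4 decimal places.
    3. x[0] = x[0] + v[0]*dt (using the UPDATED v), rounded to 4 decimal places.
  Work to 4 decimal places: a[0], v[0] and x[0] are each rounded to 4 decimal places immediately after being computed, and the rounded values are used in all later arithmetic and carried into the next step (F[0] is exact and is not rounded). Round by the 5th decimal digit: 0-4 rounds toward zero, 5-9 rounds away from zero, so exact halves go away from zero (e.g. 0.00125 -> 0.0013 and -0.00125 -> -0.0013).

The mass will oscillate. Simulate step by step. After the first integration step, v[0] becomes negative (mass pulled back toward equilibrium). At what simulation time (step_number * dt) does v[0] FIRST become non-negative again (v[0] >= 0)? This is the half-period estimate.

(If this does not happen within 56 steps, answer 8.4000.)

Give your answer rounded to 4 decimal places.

Step 0: x=[10.0000] v=[0.0000]
Step 1: x=[9.5955] v=[-2.6970]
Step 2: x=[8.8392] v=[-5.0421]
Step 3: x=[7.8298] v=[-6.7292]
Step 4: x=[6.6991] v=[-7.5381]
Step 5: x=[5.5946] v=[-7.3633]
Step 6: x=[4.6605] v=[-6.2276]
Step 7: x=[4.0186] v=[-4.2792]
Step 8: x=[3.7527] v=[-1.7724]
Step 9: x=[3.8976] v=[0.9657]
First v>=0 after going negative at step 9, time=1.3500

Answer: 1.3500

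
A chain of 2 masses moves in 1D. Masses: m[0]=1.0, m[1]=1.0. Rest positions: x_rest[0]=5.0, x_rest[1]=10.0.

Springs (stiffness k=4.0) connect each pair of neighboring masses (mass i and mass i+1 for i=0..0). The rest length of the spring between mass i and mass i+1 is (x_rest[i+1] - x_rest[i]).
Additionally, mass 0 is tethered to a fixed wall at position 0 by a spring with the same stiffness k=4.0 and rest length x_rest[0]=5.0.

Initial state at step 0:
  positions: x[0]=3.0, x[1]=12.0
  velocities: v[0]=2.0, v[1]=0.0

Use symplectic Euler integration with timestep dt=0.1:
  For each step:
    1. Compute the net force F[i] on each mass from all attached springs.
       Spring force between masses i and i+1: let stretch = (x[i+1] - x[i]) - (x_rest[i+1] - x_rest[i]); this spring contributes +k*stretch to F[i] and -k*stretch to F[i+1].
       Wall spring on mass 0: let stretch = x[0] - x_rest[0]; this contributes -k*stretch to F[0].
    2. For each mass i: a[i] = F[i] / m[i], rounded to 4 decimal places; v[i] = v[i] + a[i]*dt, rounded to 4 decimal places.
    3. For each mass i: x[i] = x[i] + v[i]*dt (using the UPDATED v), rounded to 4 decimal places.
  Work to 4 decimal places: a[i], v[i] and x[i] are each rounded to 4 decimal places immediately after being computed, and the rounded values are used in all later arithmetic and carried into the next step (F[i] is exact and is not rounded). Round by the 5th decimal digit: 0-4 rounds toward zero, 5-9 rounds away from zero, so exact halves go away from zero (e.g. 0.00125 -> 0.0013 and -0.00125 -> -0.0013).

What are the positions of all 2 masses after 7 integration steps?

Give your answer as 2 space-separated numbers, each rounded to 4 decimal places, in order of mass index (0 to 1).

Step 0: x=[3.0000 12.0000] v=[2.0000 0.0000]
Step 1: x=[3.4400 11.8400] v=[4.4000 -1.6000]
Step 2: x=[4.0784 11.5440] v=[6.3840 -2.9600]
Step 3: x=[4.8523 11.1494] v=[7.7389 -3.9462]
Step 4: x=[5.6840 10.7029] v=[8.3168 -4.4650]
Step 5: x=[6.4891 10.2556] v=[8.0508 -4.4726]
Step 6: x=[7.1853 9.8577] v=[6.9618 -3.9792]
Step 7: x=[7.7010 9.5529] v=[5.1566 -3.0482]

Answer: 7.7010 9.5529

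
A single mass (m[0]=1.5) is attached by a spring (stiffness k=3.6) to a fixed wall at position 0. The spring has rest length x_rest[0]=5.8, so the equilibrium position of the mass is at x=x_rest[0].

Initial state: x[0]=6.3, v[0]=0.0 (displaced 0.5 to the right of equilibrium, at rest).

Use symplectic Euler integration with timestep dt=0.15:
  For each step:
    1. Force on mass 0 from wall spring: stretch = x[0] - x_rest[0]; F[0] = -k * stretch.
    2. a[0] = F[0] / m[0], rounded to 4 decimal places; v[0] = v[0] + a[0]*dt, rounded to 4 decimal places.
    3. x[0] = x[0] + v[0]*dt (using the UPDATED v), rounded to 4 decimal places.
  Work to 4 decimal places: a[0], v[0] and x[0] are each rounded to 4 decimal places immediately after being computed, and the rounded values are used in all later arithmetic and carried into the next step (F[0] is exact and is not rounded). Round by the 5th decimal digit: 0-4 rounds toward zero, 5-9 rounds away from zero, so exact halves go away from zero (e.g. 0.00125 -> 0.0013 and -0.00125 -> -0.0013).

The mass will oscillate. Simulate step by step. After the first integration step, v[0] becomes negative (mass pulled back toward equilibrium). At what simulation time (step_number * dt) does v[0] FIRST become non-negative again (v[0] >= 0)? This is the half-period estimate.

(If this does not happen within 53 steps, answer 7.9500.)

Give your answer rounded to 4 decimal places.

Answer: 2.1000

Derivation:
Step 0: x=[6.3000] v=[0.0000]
Step 1: x=[6.2730] v=[-0.1800]
Step 2: x=[6.2205] v=[-0.3503]
Step 3: x=[6.1452] v=[-0.5017]
Step 4: x=[6.0513] v=[-0.6260]
Step 5: x=[5.9438] v=[-0.7165]
Step 6: x=[5.8286] v=[-0.7683]
Step 7: x=[5.7118] v=[-0.7786]
Step 8: x=[5.5998] v=[-0.7468]
Step 9: x=[5.4986] v=[-0.6747]
Step 10: x=[5.4137] v=[-0.5662]
Step 11: x=[5.3496] v=[-0.4271]
Step 12: x=[5.3099] v=[-0.2650]
Step 13: x=[5.2966] v=[-0.0886]
Step 14: x=[5.3105] v=[0.0926]
First v>=0 after going negative at step 14, time=2.1000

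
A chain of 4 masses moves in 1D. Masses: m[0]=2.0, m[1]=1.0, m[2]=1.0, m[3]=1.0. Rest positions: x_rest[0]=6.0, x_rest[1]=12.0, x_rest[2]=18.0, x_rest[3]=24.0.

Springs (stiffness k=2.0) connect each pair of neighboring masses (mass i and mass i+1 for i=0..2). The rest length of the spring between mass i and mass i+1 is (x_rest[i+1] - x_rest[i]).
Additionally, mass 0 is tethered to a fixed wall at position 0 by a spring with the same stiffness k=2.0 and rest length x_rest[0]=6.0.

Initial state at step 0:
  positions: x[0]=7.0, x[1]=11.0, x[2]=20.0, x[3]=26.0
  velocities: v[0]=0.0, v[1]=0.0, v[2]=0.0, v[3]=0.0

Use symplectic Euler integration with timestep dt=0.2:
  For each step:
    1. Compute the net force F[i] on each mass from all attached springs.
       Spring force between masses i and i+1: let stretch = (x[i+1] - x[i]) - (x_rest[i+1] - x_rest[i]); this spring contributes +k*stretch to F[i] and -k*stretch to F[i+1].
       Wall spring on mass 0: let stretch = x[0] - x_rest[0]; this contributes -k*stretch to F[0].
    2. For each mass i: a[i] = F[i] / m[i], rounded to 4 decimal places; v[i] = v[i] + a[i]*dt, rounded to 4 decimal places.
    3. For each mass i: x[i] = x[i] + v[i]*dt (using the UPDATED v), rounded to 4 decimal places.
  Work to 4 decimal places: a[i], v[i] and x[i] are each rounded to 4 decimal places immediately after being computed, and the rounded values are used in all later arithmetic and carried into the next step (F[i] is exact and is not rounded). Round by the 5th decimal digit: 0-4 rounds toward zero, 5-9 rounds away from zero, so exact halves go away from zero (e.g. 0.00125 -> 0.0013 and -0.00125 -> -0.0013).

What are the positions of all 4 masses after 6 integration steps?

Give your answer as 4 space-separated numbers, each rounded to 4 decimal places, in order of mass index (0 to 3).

Answer: 5.8458 14.5563 18.4253 25.1662

Derivation:
Step 0: x=[7.0000 11.0000 20.0000 26.0000] v=[0.0000 0.0000 0.0000 0.0000]
Step 1: x=[6.8800 11.4000 19.7600 26.0000] v=[-0.6000 2.0000 -1.2000 0.0000]
Step 2: x=[6.6656 12.1072 19.3504 25.9808] v=[-1.0720 3.5360 -2.0480 -0.0960]
Step 3: x=[6.4022 12.9585 18.8918 25.9112] v=[-1.3168 4.2566 -2.2931 -0.3482]
Step 4: x=[6.1450 13.7600 18.5201 25.7600] v=[-1.2860 4.0074 -1.8587 -0.7560]
Step 5: x=[5.9466 14.3331 18.3467 25.5096] v=[-0.9920 2.8654 -0.8668 -1.2520]
Step 6: x=[5.8458 14.5563 18.4253 25.1662] v=[-0.5040 1.1162 0.3929 -1.7172]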